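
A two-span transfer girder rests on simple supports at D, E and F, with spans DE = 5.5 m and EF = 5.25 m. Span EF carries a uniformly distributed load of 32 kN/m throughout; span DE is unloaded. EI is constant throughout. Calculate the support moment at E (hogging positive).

M_E = 53.84 kN·m

Insert a hinge at E; M_E is the redundant, and each span becomes simply supported.
Discontinuity in slope at E on the released structure — sum the simple-span end rotations:
  span EF: UDL 32: wL³/(24EI) = 192.9/EI
  relative rotation θ_0 = (0 + 192.9)/EI = 192.9/EI
A unit hogging moment at E produces rotation L₁/(3EI) + L₂/(3EI) = 3.583/EI.
Slope continuity at E: θ_0 = M_E·3.583/EI, so M_E = 192.9/3.583 = 53.84 kN·m (hogging).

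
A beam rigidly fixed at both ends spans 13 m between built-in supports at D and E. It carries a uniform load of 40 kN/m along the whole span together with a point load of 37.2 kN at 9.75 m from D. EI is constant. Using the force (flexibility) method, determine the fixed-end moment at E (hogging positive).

Release both end moments; the primary structure is a simply-supported span DE with redundants M_D and M_E.
End rotations of the released simple span under the applied load (×1/EI):
  at D: UDL 40: wL³/(24EI) = 3662/EI
  at E: UDL 40: wL³/(24EI) = 3662/EI
  at D: point load 37.2 at a = 9.75: Pab(L + b)/(6LEI) = 245.6/EI
  at E: point load 37.2 at a = 9.75: Pab(L + a)/(6LEI) = 343.8/EI
  θ_D0 = 3907/EI,  θ_E0 = 4005/EI
Flexibility coefficients: a unit moment at one end gives L/(3EI) there and L/(6EI) at the far end, so f₁₁ = f₂₂ = 4.333/EI and f₁₂ = f₂₁ = 2.167/EI.
Compatibility — zero rotation at each built-in end:
  4.333 M_D + 2.167 M_E = 3907
  2.167 M_D + 4.333 M_E = 4005
Solving the pair gives M_D = 586 kN·m and M_E = 631.3 kN·m (hogging).

M_E = 631.3 kN·m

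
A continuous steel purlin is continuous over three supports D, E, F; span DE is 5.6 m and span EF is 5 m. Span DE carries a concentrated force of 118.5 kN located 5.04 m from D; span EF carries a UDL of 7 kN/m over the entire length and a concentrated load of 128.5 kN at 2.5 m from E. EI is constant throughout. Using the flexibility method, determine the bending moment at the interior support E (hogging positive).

Release continuity at E by inserting a hinge; the redundant is the internal moment M_E. The primary structure is two simply-supported spans DE and EF.
Rotations at E on the released spans (each span's end-slope, ×1/EI):
  span DE: point load 118.5 at a = 5.04: Pab(L + a)/(6LEI) = 105.9/EI
  span EF: UDL 7: wL³/(24EI) = 36.46/EI
  span EF: point load 128.5 at a = 2.5: Pab(L + b)/(6LEI) = 200.8/EI
  relative rotation θ_0 = (105.9 + 237.2)/EI = 343.2/EI
A unit hogging moment at E produces rotation L₁/(3EI) + L₂/(3EI) = 3.533/EI.
Slope continuity at E: θ_0 = M_E·3.533/EI, so M_E = 343.2/3.533 = 97.12 kN·m (hogging).

M_E = 97.12 kN·m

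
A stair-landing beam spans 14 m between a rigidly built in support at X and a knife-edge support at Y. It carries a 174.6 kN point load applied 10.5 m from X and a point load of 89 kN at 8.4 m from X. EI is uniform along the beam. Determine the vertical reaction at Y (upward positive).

Remove the prop at Y; the released (primary) structure is a cantilever built in at X.
Downward deflection at the released point Y due to the loads:
  point load 174.6 at a = 10.5: Pa²(3L − a)/(6EI) = 101061/EI
  point load 89 at a = 8.4: Pa²(3L − a)/(6EI) = 35167/EI
  δ_0 = 136228/EI
Flexibility coefficient — unit upward force at Y: δ_{YY} = L³/(3EI) = 914.7/EI.
The prop prevents deflection at Y: R_Y = δ_0/δ_{YY} = 136228/914.7 = 148.9 kN.

R_Y = 148.9 kN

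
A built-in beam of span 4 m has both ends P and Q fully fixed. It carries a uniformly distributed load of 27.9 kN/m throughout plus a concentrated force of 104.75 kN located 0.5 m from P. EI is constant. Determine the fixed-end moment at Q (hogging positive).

M_Q = 42.93 kN·m

Release both end moments; the primary structure is a simply-supported span PQ with redundants M_P and M_Q.
End rotations of the released simple span under the applied load (×1/EI):
  at P: UDL 27.9: wL³/(24EI) = 74.4/EI
  at Q: UDL 27.9: wL³/(24EI) = 74.4/EI
  at P: point load 104.75 at a = 0.5: Pab(L + b)/(6LEI) = 57.29/EI
  at Q: point load 104.75 at a = 0.5: Pab(L + a)/(6LEI) = 34.37/EI
  θ_P0 = 131.7/EI,  θ_Q0 = 108.8/EI
Flexibility coefficients: a unit moment at one end gives L/(3EI) there and L/(6EI) at the far end, so f₁₁ = f₂₂ = 1.333/EI and f₁₂ = f₂₁ = 0.6667/EI.
Compatibility — zero rotation at each built-in end:
  1.333 M_P + 0.6667 M_Q = 131.7
  0.6667 M_P + 1.333 M_Q = 108.8
Solving the pair gives M_P = 77.3 kN·m and M_Q = 42.93 kN·m (hogging).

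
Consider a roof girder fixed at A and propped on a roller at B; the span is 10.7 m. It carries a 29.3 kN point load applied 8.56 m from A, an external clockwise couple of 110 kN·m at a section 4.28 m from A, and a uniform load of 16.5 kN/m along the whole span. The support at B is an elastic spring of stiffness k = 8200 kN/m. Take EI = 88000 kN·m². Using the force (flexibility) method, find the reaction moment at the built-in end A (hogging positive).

Remove the prop at B; the released (primary) structure is a cantilever built in at A.
Free-end deflection of the primary structure under the applied loading (downward +):
  point load 29.3 at a = 8.56: Pa²(3L − a)/(6EI) = 8423/EI
  clockwise couple 110 at a = 4.28: M₀a(2L − a)/(2EI) = 4030/EI
  UDL 16.5: wL⁴/(8EI) = 27035/EI
  δ_0 = 39488/EI
Tip deflection under a unit load at B: L³/(3EI) = 408.3/EI.
With EI = 88000 kN·m²: δ_0 = 0.44873 m and δ_{BB} = 0.00464 m/kN.
Compatibility — the spring shortens by R_B/k under the reaction it provides: δ_0 − R_B·δ_{BB} = R_B/k. With 1/k = 0.000122 m/kN, R_B = δ_0 / (δ_{BB} + 1/k) = 0.44873 / (0.00464 + 0.000122) = 94.23 kN.
Moment equilibrium about A: M_A = Σ(load moments about A) − R_B·L = 1305 − 94.23×10.7 = 297.1 kN·m.

M_A = 297.1 kN·m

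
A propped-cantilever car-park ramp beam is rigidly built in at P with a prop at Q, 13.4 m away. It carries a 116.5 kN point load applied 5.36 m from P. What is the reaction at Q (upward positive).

R_Q = 24.23 kN

Choose R_Q as the redundant. The primary structure is the cantilever fixed at P.
Deflection at Q on the released cantilever, summing each load's contribution:
  point load 116.5 at a = 5.36: Pa²(3L − a)/(6EI) = 19435/EI
Flexibility coefficient — unit upward force at Q: δ_{QQ} = L³/(3EI) = 802/EI.
Compatibility at Q: δ_0 − R_Q·δ_{QQ} = 0, so R_Q = 19435/802 = 24.23 kN.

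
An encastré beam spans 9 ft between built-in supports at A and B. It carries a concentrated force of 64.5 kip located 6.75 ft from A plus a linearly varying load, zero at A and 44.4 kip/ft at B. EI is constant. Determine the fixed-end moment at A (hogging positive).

Take the two fixed-end moments M_A, M_B as redundants; the released structure is the simple span AB.
End rotations of the released simple span under the applied load (×1/EI):
  at A: point load 64.5 at a = 6.75: Pab(L + b)/(6LEI) = 204.1/EI
  at B: point load 64.5 at a = 6.75: Pab(L + a)/(6LEI) = 285.7/EI
  at A: triangular load, peak 44.4: 7w₀L³/(360EI) = 629.4/EI
  at B: triangular load, peak 44.4: w₀L³/(45EI) = 719.3/EI
  θ_A0 = 833.5/EI,  θ_B0 = 1005/EI
Flexibility coefficients: a unit moment at one end gives L/(3EI) there and L/(6EI) at the far end, so f₁₁ = f₂₂ = 3/EI and f₁₂ = f₂₁ = 1.5/EI.
Compatibility — zero rotation at each built-in end:
  3 M_A + 1.5 M_B = 833.5
  1.5 M_A + 3 M_B = 1005
Solving the pair gives M_A = 147.1 kip·ft and M_B = 261.5 kip·ft (hogging).

M_A = 147.1 kip·ft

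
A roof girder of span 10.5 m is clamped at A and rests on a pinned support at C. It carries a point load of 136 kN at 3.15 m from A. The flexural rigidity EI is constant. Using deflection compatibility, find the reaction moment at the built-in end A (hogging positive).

M_A = 254.9 kN·m

Choose R_C as the redundant. The primary structure is the cantilever fixed at A.
Deflection at C on the released cantilever, summing each load's contribution:
  point load 136 at a = 3.15: Pa²(3L − a)/(6EI) = 6376/EI
Tip deflection under a unit load at C: L³/(3EI) = 385.9/EI.
The prop prevents deflection at C: R_C = δ_0/δ_{CC} = 6376/385.9 = 16.52 kN.
Moment equilibrium about A: M_A = Σ(load moments about A) − R_C·L = 428.4 − 16.52×10.5 = 254.9 kN·m.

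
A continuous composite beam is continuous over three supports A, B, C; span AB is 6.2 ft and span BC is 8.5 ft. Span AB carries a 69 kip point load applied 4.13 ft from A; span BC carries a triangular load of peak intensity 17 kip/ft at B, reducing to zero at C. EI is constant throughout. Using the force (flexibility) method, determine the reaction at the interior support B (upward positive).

R_B = 116.7 kip

Take M_B as the redundant. Released structure: two simple spans AB and BC with a hinge at B.
End slopes at the hinge B, treating each span as simply supported:
  span AB: point load 69 at a = 4.13: Pab(L + a)/(6LEI) = 163.8/EI
  span BC: triangular load, peak 17: w₀L³/(45EI) = 232/EI
  relative rotation θ_0 = (163.8 + 232)/EI = 395.8/EI
A unit hogging moment at B produces rotation L₁/(3EI) + L₂/(3EI) = 4.9/EI.
Slope continuity at B: θ_0 = M_B·4.9/EI, so M_B = 395.8/4.9 = 80.78 kip·ft (hogging).
Span AB, ΣM about A with M_B applied at B: R_B^{AB}·6.2 = 285 + 80.78, so R_B^{AB} = 58.99 kip and R_A = 69 − 58.99 = 10.01 kip.
Span BC, ΣM about C: R_B^{BC}·8.5 = 409.4 + 80.78, so R_B^{BC} = 57.67 kip and R_C = 72.25 − 57.67 = 14.58 kip.
R_B = 58.99 + 57.67 = 116.7 kip.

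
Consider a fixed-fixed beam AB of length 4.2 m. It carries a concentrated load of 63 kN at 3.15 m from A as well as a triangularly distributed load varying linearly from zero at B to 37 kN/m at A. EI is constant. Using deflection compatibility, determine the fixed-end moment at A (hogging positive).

Release both end moments; the primary structure is a simply-supported span AB with redundants M_A and M_B.
On the primary (simply-supported) span, the end slopes from the loading are:
  at A: point load 63 at a = 3.15: Pab(L + b)/(6LEI) = 43.41/EI
  at B: point load 63 at a = 3.15: Pab(L + a)/(6LEI) = 60.78/EI
  at A: triangular load, peak 37: w₀L³/(45EI) = 60.92/EI
  at B: triangular load, peak 37: 7w₀L³/(360EI) = 53.3/EI
  θ_A0 = 104.3/EI,  θ_B0 = 114.1/EI
Flexibility coefficients: a unit moment at one end gives L/(3EI) there and L/(6EI) at the far end, so f₁₁ = f₂₂ = 1.4/EI and f₁₂ = f₂₁ = 0.7/EI.
Compatibility — zero rotation at each built-in end:
  1.4 M_A + 0.7 M_B = 104.3
  0.7 M_A + 1.4 M_B = 114.1
Solving the pair gives M_A = 45.04 kN·m and M_B = 58.97 kN·m (hogging).

M_A = 45.04 kN·m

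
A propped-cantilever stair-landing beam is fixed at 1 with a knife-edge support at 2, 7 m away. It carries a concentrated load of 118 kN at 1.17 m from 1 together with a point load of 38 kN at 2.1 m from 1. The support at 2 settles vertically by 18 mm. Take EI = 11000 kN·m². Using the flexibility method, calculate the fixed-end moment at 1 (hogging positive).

Release the roller at 2. Primary structure: cantilever fixed at 1.
Downward deflection at the released point 2 due to the loads:
  point load 118 at a = 1.17: Pa²(3L − a)/(6EI) = 533.9/EI
  point load 38 at a = 2.1: Pa²(3L − a)/(6EI) = 527.9/EI
  δ_0 = 1062/EI
Flexibility coefficient — unit upward force at 2: δ_{22} = L³/(3EI) = 114.3/EI.
With EI = 11000 kN·m²: δ_0 = 0.096521 m and δ_{22} = 0.010394 m/kN.
Compatibility — the beam at 2 must follow the support down by 0.018 m: δ_0 − R_2·δ_{22} = 0.018, so R_2 = (0.096521 − 0.018)/0.010394 = 7.555 kN.
Moment equilibrium about 1: M_1 = Σ(load moments about 1) − R_2·L = 217.9 − 7.555×7 = 165 kN·m.

M_1 = 165 kN·m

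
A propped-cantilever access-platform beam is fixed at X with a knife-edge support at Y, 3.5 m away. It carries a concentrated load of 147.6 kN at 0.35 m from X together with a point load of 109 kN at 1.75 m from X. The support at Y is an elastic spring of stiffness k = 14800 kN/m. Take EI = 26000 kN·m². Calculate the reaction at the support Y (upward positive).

R_Y = 32.24 kN

Choose R_Y as the redundant. The primary structure is the cantilever fixed at X.
Free-end deflection of the primary structure under the applied loading (downward +):
  point load 147.6 at a = 0.35: Pa²(3L − a)/(6EI) = 30.59/EI
  point load 109 at a = 1.75: Pa²(3L − a)/(6EI) = 486.8/EI
  δ_0 = 517.4/EI
Flexibility coefficient — unit upward force at Y: δ_{YY} = L³/(3EI) = 14.29/EI.
With EI = 26000 kN·m²: δ_0 = 0.0199 m and δ_{YY} = 0.00055 m/kN.
Compatibility — the spring shortens by R_Y/k under the reaction it provides: δ_0 − R_Y·δ_{YY} = R_Y/k. With 1/k = 0.000068 m/kN, R_Y = δ_0 / (δ_{YY} + 1/k) = 0.0199 / (0.00055 + 0.000068) = 32.24 kN.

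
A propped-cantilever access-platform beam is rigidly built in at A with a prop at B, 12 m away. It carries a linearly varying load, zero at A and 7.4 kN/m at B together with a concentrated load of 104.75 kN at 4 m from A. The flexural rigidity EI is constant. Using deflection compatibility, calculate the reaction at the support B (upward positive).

R_B = 39.94 kN

Remove the prop at B; the released (primary) structure is a cantilever built in at A.
Downward deflection at the released point B due to the loads:
  triangular load, peak 7.4 at the free end: 11w₀L⁴/(120EI) = 14066/EI
  point load 104.75 at a = 4: Pa²(3L − a)/(6EI) = 8939/EI
  δ_0 = 23005/EI
Flexibility coefficient — unit upward force at B: δ_{BB} = L³/(3EI) = 576/EI.
Compatibility at B: δ_0 − R_B·δ_{BB} = 0, so R_B = 23005/576 = 39.94 kN.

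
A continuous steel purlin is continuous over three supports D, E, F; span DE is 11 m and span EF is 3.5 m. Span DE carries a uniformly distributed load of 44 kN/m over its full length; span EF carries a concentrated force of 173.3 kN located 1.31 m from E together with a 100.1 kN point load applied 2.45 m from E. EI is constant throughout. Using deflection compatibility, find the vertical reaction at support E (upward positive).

Insert a hinge at E; M_E is the redundant, and each span becomes simply supported.
Discontinuity in slope at E on the released structure — sum the simple-span end rotations:
  span DE: UDL 44: wL³/(24EI) = 2440/EI
  span EF: point load 173.3 at a = 1.31: Pab(L + b)/(6LEI) = 134.7/EI
  span EF: point load 100.1 at a = 2.45: Pab(L + b)/(6LEI) = 55.79/EI
  relative rotation θ_0 = (2440 + 190.5)/EI = 2631/EI
A unit hogging moment at E produces rotation L₁/(3EI) + L₂/(3EI) = 4.833/EI.
Slope continuity at E: θ_0 = M_E·4.833/EI, so M_E = 2631/4.833 = 544.3 kN·m (hogging).
Span DE, ΣM about D with M_E applied at E: R_E^{DE}·11 = 2662 + 544.3, so R_E^{DE} = 291.5 kN and R_D = 484 − 291.5 = 192.5 kN.
Span EF, ΣM about F: R_E^{EF}·3.5 = 484.6 + 544.3, so R_E^{EF} = 294 kN and R_F = 273.4 − 294 = -20.57 kN.
R_E = 291.5 + 294 = 585.5 kN.

R_E = 585.5 kN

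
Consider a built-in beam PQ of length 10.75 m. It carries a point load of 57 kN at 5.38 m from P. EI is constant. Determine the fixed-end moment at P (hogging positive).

M_P = 76.52 kN·m

Release both end moments; the primary structure is a simply-supported span PQ with redundants M_P and M_Q.
End rotations of the released simple span under the applied load (×1/EI):
  at P: point load 57 at a = 5.38: Pab(L + b)/(6LEI) = 411.6/EI
  at Q: point load 57 at a = 5.38: Pab(L + a)/(6LEI) = 411.8/EI
  θ_P0 = 411.6/EI,  θ_Q0 = 411.8/EI
Flexibility coefficients: a unit moment at one end gives L/(3EI) there and L/(6EI) at the far end, so f₁₁ = f₂₂ = 3.583/EI and f₁₂ = f₂₁ = 1.792/EI.
Compatibility — zero rotation at each built-in end:
  3.583 M_P + 1.792 M_Q = 411.6
  1.792 M_P + 3.583 M_Q = 411.8
Solving the pair gives M_P = 76.52 kN·m and M_Q = 76.66 kN·m (hogging).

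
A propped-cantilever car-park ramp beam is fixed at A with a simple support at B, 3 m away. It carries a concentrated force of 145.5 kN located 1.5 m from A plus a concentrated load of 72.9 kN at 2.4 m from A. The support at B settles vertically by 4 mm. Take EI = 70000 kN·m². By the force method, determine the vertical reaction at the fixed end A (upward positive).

R_A = 152.7 kN

Remove the prop at B; the released (primary) structure is a cantilever built in at A.
Deflection at B on the released cantilever, summing each load's contribution:
  point load 145.5 at a = 1.5: Pa²(3L − a)/(6EI) = 409.2/EI
  point load 72.9 at a = 2.4: Pa²(3L − a)/(6EI) = 461.9/EI
  δ_0 = 871.1/EI
Tip deflection under a unit load at B: L³/(3EI) = 9/EI.
With EI = 70000 kN·m²: δ_0 = 0.012444 m and δ_{BB} = 0.000129 m/kN.
Compatibility — the beam at B must follow the support down by 0.004 m: δ_0 − R_B·δ_{BB} = 0.004, so R_B = (0.012444 − 0.004)/0.000129 = 65.68 kN.
Vertical equilibrium: R_A = ΣP − R_B = 218.4 − 65.68 = 152.7 kN.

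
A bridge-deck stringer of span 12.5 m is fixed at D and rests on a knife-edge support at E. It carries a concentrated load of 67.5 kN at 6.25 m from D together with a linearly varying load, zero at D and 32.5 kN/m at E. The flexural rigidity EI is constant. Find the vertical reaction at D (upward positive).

Choose R_E as the redundant. The primary structure is the cantilever fixed at D.
Deflection at E on the released cantilever, summing each load's contribution:
  point load 67.5 at a = 6.25: Pa²(3L − a)/(6EI) = 13733/EI
  triangular load, peak 32.5 at the free end: 11w₀L⁴/(120EI) = 72734/EI
  δ_0 = 86466/EI
Flexibility coefficient — unit upward force at E: δ_{EE} = L³/(3EI) = 651/EI.
The prop prevents deflection at E: R_E = δ_0/δ_{EE} = 86466/651 = 132.8 kN.
Vertical equilibrium: R_D = ΣP − R_E = 270.6 − 132.8 = 137.8 kN.

R_D = 137.8 kN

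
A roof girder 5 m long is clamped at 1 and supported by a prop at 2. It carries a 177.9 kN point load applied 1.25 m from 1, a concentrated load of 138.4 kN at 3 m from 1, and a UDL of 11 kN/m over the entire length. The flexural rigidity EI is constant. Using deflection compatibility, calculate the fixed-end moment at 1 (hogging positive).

M_1 = 296.6 kN·m

Release the roller at 2. Primary structure: cantilever fixed at 1.
Primary-structure tip deflection at 2 by superposition:
  point load 177.9 at a = 1.25: Pa²(3L − a)/(6EI) = 637/EI
  point load 138.4 at a = 3: Pa²(3L − a)/(6EI) = 2491/EI
  UDL 11: wL⁴/(8EI) = 859.4/EI
  δ_0 = 3988/EI
Tip deflection under a unit load at 2: L³/(3EI) = 41.67/EI.
Compatibility at 2: δ_0 − R_2·δ_{22} = 0, so R_2 = 3988/41.67 = 95.7 kN.
Moment equilibrium about 1: M_1 = Σ(load moments about 1) − R_2·L = 775.1 − 95.7×5 = 296.6 kN·m.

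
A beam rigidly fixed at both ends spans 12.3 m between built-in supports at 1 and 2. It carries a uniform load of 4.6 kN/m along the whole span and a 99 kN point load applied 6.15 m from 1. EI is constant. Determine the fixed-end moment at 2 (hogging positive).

M_2 = 210.2 kN·m

Release both end moments; the primary structure is a simply-supported span 12 with redundants M_1 and M_2.
End rotations of the released simple span under the applied load (×1/EI):
  at 1: UDL 4.6: wL³/(24EI) = 356.7/EI
  at 2: UDL 4.6: wL³/(24EI) = 356.7/EI
  at 1: point load 99 at a = 6.15: Pab(L + b)/(6LEI) = 936.1/EI
  at 2: point load 99 at a = 6.15: Pab(L + a)/(6LEI) = 936.1/EI
  θ_10 = 1293/EI,  θ_20 = 1293/EI
Flexibility coefficients: a unit moment at one end gives L/(3EI) there and L/(6EI) at the far end, so f₁₁ = f₂₂ = 4.1/EI and f₁₂ = f₂₁ = 2.05/EI.
Compatibility — zero rotation at each built-in end:
  4.1 M_1 + 2.05 M_2 = 1293
  2.05 M_1 + 4.1 M_2 = 1293
Solving the pair gives M_1 = 210.2 kN·m and M_2 = 210.2 kN·m (hogging).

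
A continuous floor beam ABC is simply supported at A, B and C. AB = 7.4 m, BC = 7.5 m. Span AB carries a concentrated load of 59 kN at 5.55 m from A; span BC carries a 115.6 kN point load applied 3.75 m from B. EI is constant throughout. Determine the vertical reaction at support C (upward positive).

R_C = 42.15 kN

Release continuity at B by inserting a hinge; the redundant is the internal moment M_B. The primary structure is two simply-supported spans AB and BC.
Rotations at B on the released spans (each span's end-slope, ×1/EI):
  span AB: point load 59 at a = 5.55: Pab(L + a)/(6LEI) = 176.7/EI
  span BC: point load 115.6 at a = 3.75: Pab(L + b)/(6LEI) = 406.4/EI
  relative rotation θ_0 = (176.7 + 406.4)/EI = 583.1/EI
A unit hogging moment at B produces rotation L₁/(3EI) + L₂/(3EI) = 4.967/EI.
Slope continuity at B: θ_0 = M_B·4.967/EI, so M_B = 583.1/4.967 = 117.4 kN·m (hogging).
Span BC, ΣM about C: R_B^{BC}·7.5 = 433.5 + 117.4, so R_B^{BC} = 73.45 kN and R_C = 115.6 − 73.45 = 42.15 kN.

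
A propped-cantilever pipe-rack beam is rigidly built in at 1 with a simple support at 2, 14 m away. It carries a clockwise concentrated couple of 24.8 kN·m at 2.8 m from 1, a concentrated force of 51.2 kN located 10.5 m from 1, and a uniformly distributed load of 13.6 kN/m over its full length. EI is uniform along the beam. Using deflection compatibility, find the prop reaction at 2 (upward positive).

R_2 = 104.8 kN

Choose R_2 as the redundant. The primary structure is the cantilever fixed at 1.
Deflection at 2 on the released cantilever, summing each load's contribution:
  clockwise couple 24.8 at a = 2.8: M₀a(2L − a)/(2EI) = 874.9/EI
  point load 51.2 at a = 10.5: Pa²(3L − a)/(6EI) = 29635/EI
  UDL 13.6: wL⁴/(8EI) = 65307/EI
  δ_0 = 95817/EI
Tip deflection under a unit load at 2: L³/(3EI) = 914.7/EI.
The prop prevents deflection at 2: R_2 = δ_0/δ_{22} = 95817/914.7 = 104.8 kN.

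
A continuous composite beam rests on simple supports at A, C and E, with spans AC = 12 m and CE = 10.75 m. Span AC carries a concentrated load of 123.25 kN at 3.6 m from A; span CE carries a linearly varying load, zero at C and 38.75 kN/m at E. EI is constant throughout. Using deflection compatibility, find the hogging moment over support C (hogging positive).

M_C = 229.9 kN·m

Take M_C as the redundant. Released structure: two simple spans AC and CE with a hinge at C.
Discontinuity in slope at C on the released structure — sum the simple-span end rotations:
  span AC: point load 123.25 at a = 3.6: Pab(L + a)/(6LEI) = 807.5/EI
  span CE: triangular load, peak 38.75: 7w₀L³/(360EI) = 936/EI
  relative rotation θ_0 = (807.5 + 936)/EI = 1744/EI
A unit hogging moment at C produces rotation L₁/(3EI) + L₂/(3EI) = 7.583/EI.
Compatibility: M_C·(L₁+L₂)/(3EI) = θ_0, giving M_C = 229.9 kN·m (hogging).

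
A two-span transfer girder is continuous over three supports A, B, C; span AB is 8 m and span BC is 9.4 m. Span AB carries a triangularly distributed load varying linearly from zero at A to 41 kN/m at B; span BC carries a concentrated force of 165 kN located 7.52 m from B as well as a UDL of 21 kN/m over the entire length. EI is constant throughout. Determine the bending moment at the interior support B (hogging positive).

M_B = 286.2 kN·m

Insert a hinge at B; M_B is the redundant, and each span becomes simply supported.
End slopes at the hinge B, treating each span as simply supported:
  span AB: triangular load, peak 41: w₀L³/(45EI) = 466.5/EI
  span BC: point load 165 at a = 7.52: Pab(L + b)/(6LEI) = 466.5/EI
  span BC: UDL 21: wL³/(24EI) = 726.8/EI
  relative rotation θ_0 = (466.5 + 1193)/EI = 1660/EI
A unit hogging moment at B produces rotation L₁/(3EI) + L₂/(3EI) = 5.8/EI.
Compatibility: M_B·(L₁+L₂)/(3EI) = θ_0, giving M_B = 286.2 kN·m (hogging).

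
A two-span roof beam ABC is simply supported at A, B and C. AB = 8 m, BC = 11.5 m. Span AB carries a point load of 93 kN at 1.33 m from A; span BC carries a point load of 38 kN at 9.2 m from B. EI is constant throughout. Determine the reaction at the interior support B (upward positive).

Take M_B as the redundant. Released structure: two simple spans AB and BC with a hinge at B.
End slopes at the hinge B, treating each span as simply supported:
  span AB: point load 93 at a = 1.33: Pab(L + a)/(6LEI) = 160.4/EI
  span BC: point load 38 at a = 9.2: Pab(L + b)/(6LEI) = 160.8/EI
  relative rotation θ_0 = (160.4 + 160.8)/EI = 321.2/EI
A unit hogging moment at B produces rotation L₁/(3EI) + L₂/(3EI) = 6.5/EI.
Compatibility: M_B·(L₁+L₂)/(3EI) = θ_0, giving M_B = 49.41 kN·m (hogging).
Span AB, ΣM about A with M_B applied at B: R_B^{AB}·8 = 123.7 + 49.41, so R_B^{AB} = 21.64 kN and R_A = 93 − 21.64 = 71.36 kN.
Span BC, ΣM about C: R_B^{BC}·11.5 = 87.4 + 49.41, so R_B^{BC} = 11.9 kN and R_C = 38 − 11.9 = 26.1 kN.
R_B = 21.64 + 11.9 = 33.53 kN.

R_B = 33.53 kN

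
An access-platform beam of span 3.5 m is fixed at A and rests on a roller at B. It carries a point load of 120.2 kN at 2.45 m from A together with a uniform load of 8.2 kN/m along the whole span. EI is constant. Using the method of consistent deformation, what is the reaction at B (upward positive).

R_B = 78.5 kN

Release the roller at B. Primary structure: cantilever fixed at A.
Downward deflection at the released point B due to the loads:
  point load 120.2 at a = 2.45: Pa²(3L − a)/(6EI) = 968/EI
  UDL 8.2: wL⁴/(8EI) = 153.8/EI
  δ_0 = 1122/EI
Flexibility coefficient — unit upward force at B: δ_{BB} = L³/(3EI) = 14.29/EI.
Compatibility at B: δ_0 − R_B·δ_{BB} = 0, so R_B = 1122/14.29 = 78.5 kN.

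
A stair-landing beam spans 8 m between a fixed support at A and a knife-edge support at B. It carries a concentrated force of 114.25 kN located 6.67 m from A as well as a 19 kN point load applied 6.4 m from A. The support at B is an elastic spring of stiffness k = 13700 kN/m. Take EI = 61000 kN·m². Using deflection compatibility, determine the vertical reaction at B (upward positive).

R_B = 96.87 kN

Choose R_B as the redundant. The primary structure is the cantilever fixed at A.
Primary-structure tip deflection at B by superposition:
  point load 114.25 at a = 6.67: Pa²(3L − a)/(6EI) = 14681/EI
  point load 19 at a = 6.4: Pa²(3L − a)/(6EI) = 2283/EI
  δ_0 = 16964/EI
Tip deflection under a unit load at B: L³/(3EI) = 170.7/EI.
With EI = 61000 kN·m²: δ_0 = 0.2781 m and δ_{BB} = 0.002798 m/kN.
Compatibility — the spring shortens by R_B/k under the reaction it provides: δ_0 − R_B·δ_{BB} = R_B/k. With 1/k = 0.000073 m/kN, R_B = δ_0 / (δ_{BB} + 1/k) = 0.2781 / (0.002798 + 0.000073) = 96.87 kN.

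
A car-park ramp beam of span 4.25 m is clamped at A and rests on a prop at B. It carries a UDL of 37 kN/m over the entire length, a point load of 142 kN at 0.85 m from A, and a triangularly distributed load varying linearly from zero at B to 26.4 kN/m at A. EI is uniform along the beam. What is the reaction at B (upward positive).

R_B = 78.14 kN

Choose R_B as the redundant. The primary structure is the cantilever fixed at A.
Downward deflection at the released point B due to the loads:
  UDL 37: wL⁴/(8EI) = 1509/EI
  point load 142 at a = 0.85: Pa²(3L − a)/(6EI) = 203.5/EI
  triangular load, peak 26.4 at the fixed end: w₀L⁴/(30EI) = 287.1/EI
  δ_0 = 2000/EI
Tip deflection under a unit load at B: L³/(3EI) = 25.59/EI.
The prop prevents deflection at B: R_B = δ_0/δ_{BB} = 2000/25.59 = 78.14 kN.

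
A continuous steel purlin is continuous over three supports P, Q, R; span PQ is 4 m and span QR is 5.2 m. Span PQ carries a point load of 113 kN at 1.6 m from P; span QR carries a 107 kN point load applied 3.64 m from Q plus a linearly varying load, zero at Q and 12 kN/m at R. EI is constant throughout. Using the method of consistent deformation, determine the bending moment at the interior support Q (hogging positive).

M_Q = 86.64 kN·m

Take M_Q as the redundant. Released structure: two simple spans PQ and QR with a hinge at Q.
Discontinuity in slope at Q on the released structure — sum the simple-span end rotations:
  span PQ: point load 113 at a = 1.6: Pab(L + a)/(6LEI) = 101.2/EI
  span QR: point load 107 at a = 3.64: Pab(L + b)/(6LEI) = 131.6/EI
  span QR: triangular load, peak 12: 7w₀L³/(360EI) = 32.81/EI
  relative rotation θ_0 = (101.2 + 164.5)/EI = 265.7/EI
A unit hogging moment at Q produces rotation L₁/(3EI) + L₂/(3EI) = 3.067/EI.
Slope continuity at Q: θ_0 = M_Q·3.067/EI, so M_Q = 265.7/3.067 = 86.64 kN·m (hogging).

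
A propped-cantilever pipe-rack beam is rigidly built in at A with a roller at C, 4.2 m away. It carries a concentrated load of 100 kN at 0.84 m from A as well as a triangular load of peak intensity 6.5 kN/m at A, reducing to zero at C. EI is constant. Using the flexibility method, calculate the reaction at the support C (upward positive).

R_C = 8.33 kN

Release the roller at C. Primary structure: cantilever fixed at A.
Deflection at C on the released cantilever, summing each load's contribution:
  point load 100 at a = 0.84: Pa²(3L − a)/(6EI) = 138.3/EI
  triangular load, peak 6.5 at the fixed end: w₀L⁴/(30EI) = 67.42/EI
  δ_0 = 205.7/EI
Tip deflection under a unit load at C: L³/(3EI) = 24.7/EI.
Compatibility at C: δ_0 − R_C·δ_{CC} = 0, so R_C = 205.7/24.7 = 8.33 kN.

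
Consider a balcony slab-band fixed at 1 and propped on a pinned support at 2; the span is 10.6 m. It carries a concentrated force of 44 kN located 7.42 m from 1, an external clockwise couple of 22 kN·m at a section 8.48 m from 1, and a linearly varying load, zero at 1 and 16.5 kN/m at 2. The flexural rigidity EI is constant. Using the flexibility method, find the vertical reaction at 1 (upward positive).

Release the roller at 2. Primary structure: cantilever fixed at 1.
Free-end deflection of the primary structure under the applied loading (downward +):
  point load 44 at a = 7.42: Pa²(3L − a)/(6EI) = 9843/EI
  clockwise couple 22 at a = 8.48: M₀a(2L − a)/(2EI) = 1187/EI
  triangular load, peak 16.5 at the free end: 11w₀L⁴/(120EI) = 19095/EI
  δ_0 = 30125/EI
Tip deflection under a unit load at 2: L³/(3EI) = 397/EI.
Compatibility at 2: δ_0 − R_2·δ_{22} = 0, so R_2 = 30125/397 = 75.88 kN.
Vertical equilibrium: R_1 = ΣP − R_2 = 131.4 − 75.88 = 55.57 kN.

R_1 = 55.57 kN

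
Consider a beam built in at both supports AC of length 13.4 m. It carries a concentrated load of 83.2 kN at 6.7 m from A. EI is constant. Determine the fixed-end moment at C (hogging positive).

M_C = 139.4 kN·m

Release both end moments; the primary structure is a simply-supported span AC with redundants M_A and M_C.
End rotations of the released simple span under the applied load (×1/EI):
  at A: point load 83.2 at a = 6.7: Pab(L + b)/(6LEI) = 933.7/EI
  at C: point load 83.2 at a = 6.7: Pab(L + a)/(6LEI) = 933.7/EI
  θ_A0 = 933.7/EI,  θ_C0 = 933.7/EI
Flexibility coefficients: a unit moment at one end gives L/(3EI) there and L/(6EI) at the far end, so f₁₁ = f₂₂ = 4.467/EI and f₁₂ = f₂₁ = 2.233/EI.
Compatibility — zero rotation at each built-in end:
  4.467 M_A + 2.233 M_C = 933.7
  2.233 M_A + 4.467 M_C = 933.7
Solving the pair gives M_A = 139.4 kN·m and M_C = 139.4 kN·m (hogging).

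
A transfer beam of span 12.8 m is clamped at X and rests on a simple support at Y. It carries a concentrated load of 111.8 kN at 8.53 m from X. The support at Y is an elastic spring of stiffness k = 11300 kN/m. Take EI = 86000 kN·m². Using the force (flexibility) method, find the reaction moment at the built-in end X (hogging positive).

Remove the prop at Y; the released (primary) structure is a cantilever built in at X.
Free-end deflection of the primary structure under the applied loading (downward +):
  point load 111.8 at a = 8.53: Pa²(3L − a)/(6EI) = 40497/EI
Tip deflection under a unit load at Y: L³/(3EI) = 699.1/EI.
With EI = 86000 kN·m²: δ_0 = 0.4709 m and δ_{YY} = 0.008128 m/kN.
Compatibility — the spring shortens by R_Y/k under the reaction it provides: δ_0 − R_Y·δ_{YY} = R_Y/k. With 1/k = 0.000088 m/kN, R_Y = δ_0 / (δ_{YY} + 1/k) = 0.4709 / (0.008128 + 0.000088) = 57.31 kN.
Moment equilibrium about X: M_X = Σ(load moments about X) − R_Y·L = 953.7 − 57.31×12.8 = 220.1 kN·m.

M_X = 220.1 kN·m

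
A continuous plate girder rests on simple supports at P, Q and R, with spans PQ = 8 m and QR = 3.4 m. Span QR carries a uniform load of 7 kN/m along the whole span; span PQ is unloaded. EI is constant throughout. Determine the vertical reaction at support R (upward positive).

Insert a hinge at Q; M_Q is the redundant, and each span becomes simply supported.
Rotations at Q on the released spans (each span's end-slope, ×1/EI):
  span QR: UDL 7: wL³/(24EI) = 11.46/EI
  relative rotation θ_0 = (0 + 11.46)/EI = 11.46/EI
A unit hogging moment at Q produces rotation L₁/(3EI) + L₂/(3EI) = 3.8/EI.
Slope continuity at Q: θ_0 = M_Q·3.8/EI, so M_Q = 11.46/3.8 = 3.017 kN·m (hogging).
Span QR, ΣM about R: R_Q^{QR}·3.4 = 40.46 + 3.017, so R_Q^{QR} = 12.79 kN and R_R = 23.8 − 12.79 = 11.01 kN.

R_R = 11.01 kN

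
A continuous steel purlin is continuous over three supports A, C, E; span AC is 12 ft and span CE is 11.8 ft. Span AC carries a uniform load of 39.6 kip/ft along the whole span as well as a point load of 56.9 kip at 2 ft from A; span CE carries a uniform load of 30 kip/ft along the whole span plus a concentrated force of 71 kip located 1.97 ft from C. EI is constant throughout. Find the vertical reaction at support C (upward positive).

R_C = 600.7 kip

Take M_C as the redundant. Released structure: two simple spans AC and CE with a hinge at C.
Rotations at C on the released spans (each span's end-slope, ×1/EI):
  span AC: UDL 39.6: wL³/(24EI) = 2851/EI
  span AC: point load 56.9 at a = 2: Pab(L + a)/(6LEI) = 221.3/EI
  span CE: UDL 30: wL³/(24EI) = 2054/EI
  span CE: point load 71 at a = 1.97: Pab(L + b)/(6LEI) = 420.1/EI
  relative rotation θ_0 = (3072 + 2474)/EI = 5546/EI
A unit hogging moment at C produces rotation L₁/(3EI) + L₂/(3EI) = 7.933/EI.
Compatibility: M_C·(L₁+L₂)/(3EI) = θ_0, giving M_C = 699.1 kip·ft (hogging).
Span AC, ΣM about A with M_C applied at C: R_C^{AC}·12 = 2965 + 699.1, so R_C^{AC} = 305.3 kip and R_A = 532.1 − 305.3 = 226.8 kip.
Span CE, ΣM about E: R_C^{CE}·11.8 = 2787 + 699.1, so R_C^{CE} = 295.4 kip and R_E = 425 − 295.4 = 129.6 kip.
R_C = 305.3 + 295.4 = 600.7 kip.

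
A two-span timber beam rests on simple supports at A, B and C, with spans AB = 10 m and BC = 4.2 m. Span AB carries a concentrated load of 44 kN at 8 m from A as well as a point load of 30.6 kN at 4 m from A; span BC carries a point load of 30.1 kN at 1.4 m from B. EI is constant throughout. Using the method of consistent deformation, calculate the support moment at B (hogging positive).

M_B = 87.75 kN·m

Release continuity at B by inserting a hinge; the redundant is the internal moment M_B. The primary structure is two simply-supported spans AB and BC.
Rotations at B on the released spans (each span's end-slope, ×1/EI):
  span AB: point load 44 at a = 8: Pab(L + a)/(6LEI) = 211.2/EI
  span AB: point load 30.6 at a = 4: Pab(L + a)/(6LEI) = 171.4/EI
  span BC: point load 30.1 at a = 1.4: Pab(L + b)/(6LEI) = 32.78/EI
  relative rotation θ_0 = (382.6 + 32.78)/EI = 415.3/EI
A unit hogging moment at B produces rotation L₁/(3EI) + L₂/(3EI) = 4.733/EI.
Compatibility: M_B·(L₁+L₂)/(3EI) = θ_0, giving M_B = 87.75 kN·m (hogging).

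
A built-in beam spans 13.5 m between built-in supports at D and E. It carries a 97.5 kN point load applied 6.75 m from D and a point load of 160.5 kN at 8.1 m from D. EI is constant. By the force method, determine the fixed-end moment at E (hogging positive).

M_E = 476.5 kN·m

Release both end moments; the primary structure is a simply-supported span DE with redundants M_D and M_E.
End rotations of the released simple span under the applied load (×1/EI):
  at D: point load 97.5 at a = 6.75: Pab(L + b)/(6LEI) = 1111/EI
  at E: point load 97.5 at a = 6.75: Pab(L + a)/(6LEI) = 1111/EI
  at D: point load 160.5 at a = 8.1: Pab(L + b)/(6LEI) = 1638/EI
  at E: point load 160.5 at a = 8.1: Pab(L + a)/(6LEI) = 1872/EI
  θ_D0 = 2749/EI,  θ_E0 = 2983/EI
Flexibility coefficients: a unit moment at one end gives L/(3EI) there and L/(6EI) at the far end, so f₁₁ = f₂₂ = 4.5/EI and f₁₂ = f₂₁ = 2.25/EI.
Compatibility — zero rotation at each built-in end:
  4.5 M_D + 2.25 M_E = 2749
  2.25 M_D + 4.5 M_E = 2983
Solving the pair gives M_D = 372.5 kN·m and M_E = 476.5 kN·m (hogging).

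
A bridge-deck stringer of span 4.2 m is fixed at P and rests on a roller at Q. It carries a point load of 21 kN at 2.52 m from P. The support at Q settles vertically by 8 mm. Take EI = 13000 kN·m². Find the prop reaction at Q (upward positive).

Choose R_Q as the redundant. The primary structure is the cantilever fixed at P.
Deflection at Q on the released cantilever, summing each load's contribution:
  point load 21 at a = 2.52: Pa²(3L − a)/(6EI) = 224/EI
Flexibility coefficient — unit upward force at Q: δ_{QQ} = L³/(3EI) = 24.7/EI.
With EI = 13000 kN·m²: δ_0 = 0.017234 m and δ_{QQ} = 0.0019 m/kN.
Compatibility — the beam at Q must follow the support down by 0.008 m: δ_0 − R_Q·δ_{QQ} = 0.008, so R_Q = (0.017234 − 0.008)/0.0019 = 4.861 kN.

R_Q = 4.861 kN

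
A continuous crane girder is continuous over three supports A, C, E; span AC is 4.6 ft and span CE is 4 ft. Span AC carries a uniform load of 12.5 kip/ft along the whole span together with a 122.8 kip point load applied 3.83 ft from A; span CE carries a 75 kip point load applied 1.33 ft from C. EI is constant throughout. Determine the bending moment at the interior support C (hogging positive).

M_C = 82.09 kip·ft

Release continuity at C by inserting a hinge; the redundant is the internal moment M_C. The primary structure is two simply-supported spans AC and CE.
Rotations at C on the released spans (each span's end-slope, ×1/EI):
  span AC: UDL 12.5: wL³/(24EI) = 50.7/EI
  span AC: point load 122.8 at a = 3.83: Pab(L + a)/(6LEI) = 110.6/EI
  span CE: point load 75 at a = 1.33: Pab(L + b)/(6LEI) = 74.02/EI
  relative rotation θ_0 = (161.3 + 74.02)/EI = 235.3/EI
A unit hogging moment at C produces rotation L₁/(3EI) + L₂/(3EI) = 2.867/EI.
Slope continuity at C: θ_0 = M_C·2.867/EI, so M_C = 235.3/2.867 = 82.09 kip·ft (hogging).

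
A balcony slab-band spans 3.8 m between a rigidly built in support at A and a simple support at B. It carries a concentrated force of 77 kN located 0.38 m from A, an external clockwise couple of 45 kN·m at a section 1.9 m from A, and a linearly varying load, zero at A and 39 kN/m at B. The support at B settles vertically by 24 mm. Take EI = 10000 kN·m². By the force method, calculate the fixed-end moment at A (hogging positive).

Remove the prop at B; the released (primary) structure is a cantilever built in at A.
Deflection at B on the released cantilever, summing each load's contribution:
  point load 77 at a = 0.38: Pa²(3L − a)/(6EI) = 20.42/EI
  clockwise couple 45 at a = 1.9: M₀a(2L − a)/(2EI) = 243.7/EI
  triangular load, peak 39 at the free end: 11w₀L⁴/(120EI) = 745.4/EI
  δ_0 = 1010/EI
Tip deflection under a unit load at B: L³/(3EI) = 18.29/EI.
With EI = 10000 kN·m²: δ_0 = 0.10095 m and δ_{BB} = 0.001829 m/kN.
Compatibility — the beam at B must follow the support down by 0.024 m: δ_0 − R_B·δ_{BB} = 0.024, so R_B = (0.10095 − 0.024)/0.001829 = 42.07 kN.
Moment equilibrium about A: M_A = Σ(load moments about A) − R_B·L = 262 − 42.07×3.8 = 102.1 kN·m.

M_A = 102.1 kN·m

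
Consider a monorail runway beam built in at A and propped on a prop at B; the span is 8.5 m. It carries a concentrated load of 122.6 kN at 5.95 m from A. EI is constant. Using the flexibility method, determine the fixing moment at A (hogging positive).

Choose R_B as the redundant. The primary structure is the cantilever fixed at A.
Deflection at B on the released cantilever, summing each load's contribution:
  point load 122.6 at a = 5.95: Pa²(3L − a)/(6EI) = 14142/EI
Tip deflection under a unit load at B: L³/(3EI) = 204.7/EI.
Compatibility at B: δ_0 − R_B·δ_{BB} = 0, so R_B = 14142/204.7 = 69.09 kN.
Moment equilibrium about A: M_A = Σ(load moments about A) − R_B·L = 729.5 − 69.09×8.5 = 142.2 kN·m.

M_A = 142.2 kN·m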